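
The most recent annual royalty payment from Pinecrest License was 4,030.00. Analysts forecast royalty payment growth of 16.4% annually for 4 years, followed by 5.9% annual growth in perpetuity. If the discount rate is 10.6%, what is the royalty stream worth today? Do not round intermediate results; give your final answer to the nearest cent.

D_1 = 4690.92000
D_2 = 5460.23088
D_3 = 6355.70874
D_4 = 7398.04498
Terminal value at year 4: TV = D_4×(1+g_2)/(r−g_2) = 7834.52963/0.047 = 166692.11983
P_0 = D_1/(1+r)^1 + D_2/(1+r)^2 + D_3/(1+r)^3 + D_4/(1+r)^4 + TV/(1+r)^4
    = 4241.33816 + 4463.75914 + 4697.84416 + 4944.20489 + 111402.40373 = 129749.55007

129749.55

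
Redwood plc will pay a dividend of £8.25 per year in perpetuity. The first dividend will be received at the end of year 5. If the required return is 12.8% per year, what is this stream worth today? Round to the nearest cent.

Value at end of year 4: C / r = £8.25 / 0.128 = £64.4531
Discount to today: PV = £64.4531 / (1 + 0.128)^4 = £64.4531 / 1.618961 = £39.81

£39.81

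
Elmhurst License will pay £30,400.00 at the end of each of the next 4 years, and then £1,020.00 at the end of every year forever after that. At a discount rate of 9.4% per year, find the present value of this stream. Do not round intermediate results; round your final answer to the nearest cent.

£105204.30

PV of 4-year annuity: £30,400.00 × [1 − (1+0.094)^−4] / 0.094 = 97628.94804
Perpetuity value at year 4: £1,020.00 / 0.094 = 10851.06383
PV of perpetuity: 10851.06383 / (1+0.094)^4 = 7575.35570
Total PV = 97628.94804 + 7575.35570 = 105204.30375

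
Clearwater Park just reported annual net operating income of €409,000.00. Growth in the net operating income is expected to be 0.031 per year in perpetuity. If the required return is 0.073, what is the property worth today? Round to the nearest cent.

D₁ = D₀ × (1 + g) = €409,000.00 × 1.031 = €421,679.0000
Growing perpetuity: P = D₁ / (r − g) = €421,679.0000 / (0.073 − 0.031) = €10,039,976.19

€10039976.19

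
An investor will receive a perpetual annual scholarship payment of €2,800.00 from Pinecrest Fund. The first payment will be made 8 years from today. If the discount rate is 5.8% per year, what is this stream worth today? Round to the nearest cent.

Value at end of year 7: C / r = €2,800.00 / 0.058 = €48,275.8621
Discount to today: PV = €48,275.8621 / (1 + 0.058)^7 = €48,275.8621 / 1.483883 = €32,533.47

€32533.47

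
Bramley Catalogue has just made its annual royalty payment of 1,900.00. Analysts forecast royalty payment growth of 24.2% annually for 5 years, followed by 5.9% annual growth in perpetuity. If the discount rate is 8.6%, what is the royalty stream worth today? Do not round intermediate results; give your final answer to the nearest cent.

160263.15

D_1 = 2359.80000
D_2 = 2930.87160
D_3 = 3640.14253
D_4 = 4521.05702
D_5 = 5615.15282
Terminal value at year 5: TV = D_5×(1+g_2)/(r−g_2) = 5946.44683/0.027 = 220238.77161
P_0 = D_1/(1+r)^1 + D_2/(1+r)^2 + D_3/(1+r)^3 + D_4/(1+r)^4 + D_5/(1+r)^5 + TV/(1+r)^5
    = 2172.92818 + 2485.06151 + 2842.03167 + 3250.27931 + 3717.17026 + 145795.67800 = 160263.14892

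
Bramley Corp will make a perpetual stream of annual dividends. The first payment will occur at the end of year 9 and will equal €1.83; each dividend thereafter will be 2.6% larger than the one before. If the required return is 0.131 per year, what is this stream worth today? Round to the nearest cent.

Value at end of year 8: C₁ / (r − g) = €1.83 / (0.131 − 0.026) = €17.4286
Discount to today: PV = €17.4286 / (1 + 0.131)^8 = €17.4286 / 2.677323 = €6.51

€6.51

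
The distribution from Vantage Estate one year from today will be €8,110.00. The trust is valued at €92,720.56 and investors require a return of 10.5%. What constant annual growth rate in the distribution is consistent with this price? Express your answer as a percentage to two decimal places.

1.75%

P = D₁/(r−g) ⇒ g = r − D₁/P = 0.105 − €8,110.00/€92,720.56 = 0.017533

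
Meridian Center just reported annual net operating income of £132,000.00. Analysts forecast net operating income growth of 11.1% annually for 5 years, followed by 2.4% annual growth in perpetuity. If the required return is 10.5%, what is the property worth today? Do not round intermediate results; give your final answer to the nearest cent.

£2385369.89

D_1 = 146652.00000
D_2 = 162930.37200
D_3 = 181015.64329
D_4 = 201108.37970
D_5 = 223431.40984
Terminal value at year 5: TV = D_5×(1+g_2)/(r−g_2) = 228793.76368/0.081 = 2824614.36642
P_0 = D_1/(1+r)^1 + D_2/(1+r)^2 + D_3/(1+r)^3 + D_4/(1+r)^4 + D_5/(1+r)^5 + TV/(1+r)^5
    = 132716.74208 + 133437.37598 + 134161.92281 + 134890.40384 + 135622.84042 + 1714540.59993 = 2385369.88506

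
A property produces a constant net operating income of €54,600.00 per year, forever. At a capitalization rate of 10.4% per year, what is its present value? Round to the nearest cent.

Level perpetuity: PV = C / r = €54,600.00 / 0.104 = €525,000.00

€525000.00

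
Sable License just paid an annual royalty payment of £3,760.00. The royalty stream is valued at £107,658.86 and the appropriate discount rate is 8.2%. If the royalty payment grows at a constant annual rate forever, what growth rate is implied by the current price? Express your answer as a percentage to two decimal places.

P = D₀(1+g)/(r−g) ⇒ P(r−g) = D₀(1+g) ⇒ g(P+D₀) = P·r − D₀
g = (P·r − D₀)/(P + D₀) = (£107,658.86×0.082 − £3,760.00) / (£107,658.86 + £3,760.00) = 0.045486

4.55%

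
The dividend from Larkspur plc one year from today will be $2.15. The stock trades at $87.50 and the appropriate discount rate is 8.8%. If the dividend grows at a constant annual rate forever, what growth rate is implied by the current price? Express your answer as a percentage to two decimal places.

P = D₁/(r−g) ⇒ g = r − D₁/P = 0.088 − $2.15/$87.50 = 0.063429

6.34%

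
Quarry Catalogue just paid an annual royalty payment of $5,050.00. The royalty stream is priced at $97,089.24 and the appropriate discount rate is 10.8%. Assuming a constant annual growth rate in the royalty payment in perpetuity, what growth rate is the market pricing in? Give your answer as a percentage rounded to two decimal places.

5.32%

P = D₀(1+g)/(r−g) ⇒ P(r−g) = D₀(1+g) ⇒ g(P+D₀) = P·r − D₀
g = (P·r − D₀)/(P + D₀) = ($97,089.24×0.108 − $5,050.00) / ($97,089.24 + $5,050.00) = 0.053218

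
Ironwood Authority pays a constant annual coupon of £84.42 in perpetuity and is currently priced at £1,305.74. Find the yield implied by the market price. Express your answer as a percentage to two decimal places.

P = C/r ⇒ r = C/P = £84.42/£1,305.74 = 0.064653

6.47%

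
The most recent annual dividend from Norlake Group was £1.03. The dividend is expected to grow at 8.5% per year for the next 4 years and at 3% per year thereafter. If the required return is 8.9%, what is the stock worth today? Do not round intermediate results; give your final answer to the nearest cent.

£21.80

D_1 = 1.11755
D_2 = 1.21254
D_3 = 1.31561
D_4 = 1.42743
Terminal value at year 4: TV = D_4×(1+g_2)/(r−g_2) = 1.47026/0.059 = 24.91962
P_0 = D_1/(1+r)^1 + D_2/(1+r)^2 + D_3/(1+r)^3 + D_4/(1+r)^4 + TV/(1+r)^4
    = 1.02622 + 1.02245 + 1.01869 + 1.01495 + 17.71862 = 21.80092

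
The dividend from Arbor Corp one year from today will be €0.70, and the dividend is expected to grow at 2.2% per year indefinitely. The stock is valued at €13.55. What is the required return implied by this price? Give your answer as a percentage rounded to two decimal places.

P = D₁/(r − g) ⇒ r = D₁/P + g = €0.7000/€13.55 + 0.022 = 0.051661 + 0.022 = 0.073661

7.37%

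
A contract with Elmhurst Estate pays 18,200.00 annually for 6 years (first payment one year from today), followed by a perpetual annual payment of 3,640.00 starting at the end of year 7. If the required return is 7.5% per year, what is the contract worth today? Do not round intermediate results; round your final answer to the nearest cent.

PV of 6-year annuity: 18,200.00 × [1 − (1+0.075)^−6] / 0.075 = 85428.00485
Perpetuity value at year 6: 3,640.00 / 0.075 = 48533.33333
PV of perpetuity: 48533.33333 / (1+0.075)^6 = 31447.73236
Total PV = 85428.00485 + 31447.73236 = 116875.73722

116875.74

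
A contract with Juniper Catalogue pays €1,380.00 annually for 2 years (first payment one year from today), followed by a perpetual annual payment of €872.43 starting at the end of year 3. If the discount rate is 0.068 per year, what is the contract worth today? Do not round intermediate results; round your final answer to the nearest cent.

PV of 2-year annuity: €1,380.00 × [1 − (1+0.068)^−2] / 0.068 = 2501.99891
Perpetuity value at year 2: €872.43 / 0.068 = 12829.85294
PV of perpetuity: 12829.85294 / (1+0.068)^2 = 11248.10011
Total PV = 2501.99891 + 11248.10011 = 13750.09902

€13750.10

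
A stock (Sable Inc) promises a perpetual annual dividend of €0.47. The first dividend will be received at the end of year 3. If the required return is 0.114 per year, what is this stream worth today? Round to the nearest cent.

€3.32

Value at end of year 2: C / r = €0.47 / 0.114 = €4.1228
Discount to today: PV = €4.1228 / (1 + 0.114)^2 = €4.1228 / 1.240996 = €3.32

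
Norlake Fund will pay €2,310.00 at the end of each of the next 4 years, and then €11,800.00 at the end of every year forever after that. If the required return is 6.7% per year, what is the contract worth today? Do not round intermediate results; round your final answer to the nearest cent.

PV of 4-year annuity: €2,310.00 × [1 − (1+0.067)^−4] / 0.067 = 7877.74284
Perpetuity value at year 4: €11,800.00 / 0.067 = 176119.40299
PV of perpetuity: 176119.40299 / (1+0.067)^4 = 135878.11923
Total PV = 7877.74284 + 135878.11923 = 143755.86207

€143755.86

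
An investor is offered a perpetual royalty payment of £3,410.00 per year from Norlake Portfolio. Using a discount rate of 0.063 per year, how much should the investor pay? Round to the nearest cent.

Level perpetuity: PV = C / r = £3,410.00 / 0.063 = £54,126.98

£54126.98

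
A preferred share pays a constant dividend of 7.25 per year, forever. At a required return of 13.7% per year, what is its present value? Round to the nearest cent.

52.92

Level perpetuity: PV = C / r = 7.25 / 0.137 = 52.92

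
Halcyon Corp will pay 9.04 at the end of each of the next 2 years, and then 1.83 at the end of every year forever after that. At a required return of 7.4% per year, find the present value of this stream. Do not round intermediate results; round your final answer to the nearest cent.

PV of 2-year annuity: 9.04 × [1 − (1+0.074)^−2] / 0.074 = 16.25431
Perpetuity value at year 2: 1.83 / 0.074 = 24.72973
PV of perpetuity: 24.72973 / (1+0.074)^2 = 21.43931
Total PV = 16.25431 + 21.43931 = 37.69362

37.69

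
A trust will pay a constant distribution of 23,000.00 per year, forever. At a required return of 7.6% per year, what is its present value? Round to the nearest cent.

Level perpetuity: PV = C / r = 23,000.00 / 0.076 = 302,631.58

302631.58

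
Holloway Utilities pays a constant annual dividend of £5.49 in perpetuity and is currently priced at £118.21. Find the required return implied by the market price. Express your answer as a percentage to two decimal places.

4.64%

P = C/r ⇒ r = C/P = £5.49/£118.21 = 0.046443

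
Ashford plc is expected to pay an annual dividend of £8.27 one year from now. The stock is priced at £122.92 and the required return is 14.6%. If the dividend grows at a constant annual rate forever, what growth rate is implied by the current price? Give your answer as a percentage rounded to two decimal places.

7.87%

P = D₁/(r−g) ⇒ g = r − D₁/P = 0.146 − £8.27/£122.92 = 0.078720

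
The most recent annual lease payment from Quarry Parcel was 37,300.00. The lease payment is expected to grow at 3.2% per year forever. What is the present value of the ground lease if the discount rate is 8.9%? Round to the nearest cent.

D₁ = D₀ × (1 + g) = 37,300.00 × 1.032 = 38,493.6000
Growing perpetuity: P = D₁ / (r − g) = 38,493.6000 / (0.089 − 0.032) = 675,326.32

675326.32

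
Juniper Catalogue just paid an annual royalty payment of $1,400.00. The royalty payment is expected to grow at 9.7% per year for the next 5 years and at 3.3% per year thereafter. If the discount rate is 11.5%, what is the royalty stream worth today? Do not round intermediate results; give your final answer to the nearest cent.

D_1 = 1535.80000
D_2 = 1684.77260
D_3 = 1848.19554
D_4 = 2027.47051
D_5 = 2224.13515
Terminal value at year 5: TV = D_5×(1+g_2)/(r−g_2) = 2297.53161/0.082 = 28018.67816
P_0 = D_1/(1+r)^1 + D_2/(1+r)^2 + D_3/(1+r)^3 + D_4/(1+r)^4 + D_5/(1+r)^5 + TV/(1+r)^5
    = 1377.39910 + 1355.16306 + 1333.28599 + 1311.76209 + 1290.58566 + 16258.23160 = 22926.42751

$22926.43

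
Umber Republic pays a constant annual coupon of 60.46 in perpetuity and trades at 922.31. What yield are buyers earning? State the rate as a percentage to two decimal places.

6.56%

P = C/r ⇒ r = C/P = 60.46/922.31 = 0.065553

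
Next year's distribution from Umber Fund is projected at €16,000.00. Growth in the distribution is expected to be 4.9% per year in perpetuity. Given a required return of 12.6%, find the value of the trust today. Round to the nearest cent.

€207792.21

Growing perpetuity: P = D₁ / (r − g) = €16,000.0000 / (0.126 − 0.049) = €207,792.21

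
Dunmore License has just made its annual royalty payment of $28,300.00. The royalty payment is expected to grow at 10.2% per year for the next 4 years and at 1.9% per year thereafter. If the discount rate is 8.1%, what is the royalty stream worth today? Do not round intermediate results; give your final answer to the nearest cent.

D_1 = 31186.60000
D_2 = 34367.63320
D_3 = 37873.13179
D_4 = 41736.19123
Terminal value at year 4: TV = D_4×(1+g_2)/(r−g_2) = 42529.17886/0.062 = 685954.49777
P_0 = D_1/(1+r)^1 + D_2/(1+r)^2 + D_3/(1+r)^3 + D_4/(1+r)^4 + TV/(1+r)^4
    = 28849.76873 + 29410.21752 + 29981.55385 + 30563.98922 + 502333.95179 = 621139.48111

$621139.48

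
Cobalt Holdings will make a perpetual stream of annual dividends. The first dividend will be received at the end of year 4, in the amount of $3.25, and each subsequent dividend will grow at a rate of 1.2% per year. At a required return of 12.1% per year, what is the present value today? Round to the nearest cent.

$21.17

Value at end of year 3: C₁ / (r − g) = $3.25 / (0.121 − 0.012) = $29.8165
Discount to today: PV = $29.8165 / (1 + 0.121)^3 = $29.8165 / 1.408695 = $21.17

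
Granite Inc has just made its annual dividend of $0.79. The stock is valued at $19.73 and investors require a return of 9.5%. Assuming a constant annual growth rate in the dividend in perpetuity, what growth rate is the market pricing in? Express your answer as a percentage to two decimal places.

5.28%

P = D₀(1+g)/(r−g) ⇒ P(r−g) = D₀(1+g) ⇒ g(P+D₀) = P·r − D₀
g = (P·r − D₀)/(P + D₀) = ($19.73×0.095 − $0.79) / ($19.73 + $0.79) = 0.052844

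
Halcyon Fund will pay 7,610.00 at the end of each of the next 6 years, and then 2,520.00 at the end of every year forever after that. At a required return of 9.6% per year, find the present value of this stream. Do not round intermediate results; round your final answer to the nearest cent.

PV of 6-year annuity: 7,610.00 × [1 − (1+0.096)^−6] / 0.096 = 33535.68428
Perpetuity value at year 6: 2,520.00 / 0.096 = 26250.00000
PV of perpetuity: 26250.00000 / (1+0.096)^6 = 15144.88510
Total PV = 33535.68428 + 15144.88510 = 48680.56938

48680.57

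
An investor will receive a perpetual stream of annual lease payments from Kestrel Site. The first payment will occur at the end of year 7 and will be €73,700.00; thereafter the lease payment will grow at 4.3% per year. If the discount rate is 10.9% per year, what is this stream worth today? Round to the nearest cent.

€600252.91

Value at end of year 6: C₁ / (r − g) = €73,700.00 / (0.109 − 0.043) = €1,116,666.6667
Discount to today: PV = €1,116,666.6667 / (1 + 0.109)^6 = €1,116,666.6667 / 1.860327 = €600,252.91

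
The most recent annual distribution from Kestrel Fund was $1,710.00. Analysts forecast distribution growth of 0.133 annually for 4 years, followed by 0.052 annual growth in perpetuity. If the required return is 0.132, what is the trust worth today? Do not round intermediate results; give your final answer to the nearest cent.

D_1 = 1937.43000
D_2 = 2195.10819
D_3 = 2487.05758
D_4 = 2817.83624
Terminal value at year 4: TV = D_4×(1+g_2)/(r−g_2) = 2964.36372/0.08 = 37054.54652
P_0 = D_1/(1+r)^1 + D_2/(1+r)^2 + D_3/(1+r)^3 + D_4/(1+r)^4 + TV/(1+r)^4
    = 1711.51060 + 1713.02254 + 1714.53581 + 1716.05041 + 22566.06295 = 29421.18231

$29421.18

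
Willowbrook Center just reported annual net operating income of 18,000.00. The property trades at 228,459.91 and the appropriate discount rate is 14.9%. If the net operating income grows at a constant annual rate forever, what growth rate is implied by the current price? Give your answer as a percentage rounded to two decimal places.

6.51%

P = D₀(1+g)/(r−g) ⇒ P(r−g) = D₀(1+g) ⇒ g(P+D₀) = P·r − D₀
g = (P·r − D₀)/(P + D₀) = (228,459.91×0.149 − 18,000.00) / (228,459.91 + 18,000.00) = 0.065084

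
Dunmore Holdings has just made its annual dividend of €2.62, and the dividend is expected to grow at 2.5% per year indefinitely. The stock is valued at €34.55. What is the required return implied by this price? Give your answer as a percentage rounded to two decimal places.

10.27%

D₁ = €2.62 × 1.025 = €2.6855
P = D₁/(r − g) ⇒ r = D₁/P + g = €2.6855/€34.55 + 0.025 = 0.077728 + 0.025 = 0.102728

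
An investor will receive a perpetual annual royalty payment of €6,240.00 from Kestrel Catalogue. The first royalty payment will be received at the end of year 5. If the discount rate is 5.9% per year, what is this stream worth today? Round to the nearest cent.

Value at end of year 4: C / r = €6,240.00 / 0.059 = €105,762.7119
Discount to today: PV = €105,762.7119 / (1 + 0.059)^4 = €105,762.7119 / 1.257720 = €84,090.85

€84090.85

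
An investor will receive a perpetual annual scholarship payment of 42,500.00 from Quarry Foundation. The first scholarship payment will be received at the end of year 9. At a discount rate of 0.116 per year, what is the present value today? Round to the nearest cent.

Value at end of year 8: C / r = 42,500.00 / 0.116 = 366,379.3103
Discount to today: PV = 366,379.3103 / (1 + 0.116)^8 = 366,379.3103 / 2.406099 = 152,271.06

152271.06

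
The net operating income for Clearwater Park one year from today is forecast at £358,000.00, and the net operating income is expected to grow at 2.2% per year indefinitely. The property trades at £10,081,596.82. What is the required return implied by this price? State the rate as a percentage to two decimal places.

P = D₁/(r − g) ⇒ r = D₁/P + g = £358,000.0000/£10,081,596.82 + 0.022 = 0.035510 + 0.022 = 0.057510

5.75%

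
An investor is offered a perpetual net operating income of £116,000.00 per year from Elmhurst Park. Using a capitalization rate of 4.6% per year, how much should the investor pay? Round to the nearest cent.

£2521739.13

Level perpetuity: PV = C / r = £116,000.00 / 0.046 = £2,521,739.13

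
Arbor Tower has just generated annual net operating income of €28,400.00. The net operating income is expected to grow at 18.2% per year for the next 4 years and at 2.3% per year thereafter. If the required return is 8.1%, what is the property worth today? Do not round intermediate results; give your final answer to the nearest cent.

D_1 = 33568.80000
D_2 = 39678.32160
D_3 = 46899.77613
D_4 = 55435.53539
Terminal value at year 4: TV = D_4×(1+g_2)/(r−g_2) = 56710.55270/0.058 = 977768.15002
P_0 = D_1/(1+r)^1 + D_2/(1+r)^2 + D_3/(1+r)^3 + D_4/(1+r)^4 + TV/(1+r)^4
    = 31053.46901 + 33954.85696 + 37127.32740 + 40596.20813 + 716033.11929 = 858764.98079

€858764.98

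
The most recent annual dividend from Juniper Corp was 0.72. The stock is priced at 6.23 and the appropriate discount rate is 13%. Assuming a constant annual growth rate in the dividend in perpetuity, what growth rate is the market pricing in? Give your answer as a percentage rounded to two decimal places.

1.29%

P = D₀(1+g)/(r−g) ⇒ P(r−g) = D₀(1+g) ⇒ g(P+D₀) = P·r − D₀
g = (P·r − D₀)/(P + D₀) = (6.23×0.13 − 0.72) / (6.23 + 0.72) = 0.012935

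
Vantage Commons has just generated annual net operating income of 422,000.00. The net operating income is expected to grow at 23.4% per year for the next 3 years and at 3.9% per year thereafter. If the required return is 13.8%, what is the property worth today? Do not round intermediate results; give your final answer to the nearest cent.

D_1 = 520748.00000
D_2 = 642603.03200
D_3 = 792972.14149
Terminal value at year 3: TV = D_3×(1+g_2)/(r−g_2) = 823898.05501/0.099 = 8322202.57582
P_0 = D_1/(1+r)^1 + D_2/(1+r)^2 + D_3/(1+r)^3 + TV/(1+r)^3
    = 457599.29701 + 496201.69817 + 538060.54089 + 5646918.20191 = 7138779.73798

7138779.74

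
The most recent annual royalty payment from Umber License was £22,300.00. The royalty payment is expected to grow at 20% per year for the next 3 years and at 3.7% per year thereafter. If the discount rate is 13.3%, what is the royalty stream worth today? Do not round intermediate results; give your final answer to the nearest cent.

D_1 = 26760.00000
D_2 = 32112.00000
D_3 = 38534.40000
Terminal value at year 3: TV = D_3×(1+g_2)/(r−g_2) = 39960.17280/0.096 = 416251.80000
P_0 = D_1/(1+r)^1 + D_2/(1+r)^2 + D_3/(1+r)^3 + TV/(1+r)^3
    = 23618.71139 + 25015.40482 + 26494.69178 + 286197.86849 = 361326.67648

£361326.68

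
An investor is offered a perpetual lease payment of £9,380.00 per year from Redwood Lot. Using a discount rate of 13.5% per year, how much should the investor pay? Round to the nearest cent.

Level perpetuity: PV = C / r = £9,380.00 / 0.135 = £69,481.48

£69481.48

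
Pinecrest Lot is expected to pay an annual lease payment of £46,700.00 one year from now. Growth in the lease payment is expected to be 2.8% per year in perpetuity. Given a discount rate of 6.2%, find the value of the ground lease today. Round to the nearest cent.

Growing perpetuity: P = D₁ / (r − g) = £46,700.0000 / (0.062 − 0.028) = £1,373,529.41

£1373529.41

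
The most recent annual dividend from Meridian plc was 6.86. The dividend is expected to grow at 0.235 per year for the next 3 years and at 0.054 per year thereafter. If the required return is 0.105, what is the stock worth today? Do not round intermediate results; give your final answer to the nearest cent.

D_1 = 8.47210
D_2 = 10.46304
D_3 = 12.92186
Terminal value at year 3: TV = D_3×(1+g_2)/(r−g_2) = 13.61964/0.051 = 267.05175
P_0 = D_1/(1+r)^1 + D_2/(1+r)^2 + D_3/(1+r)^3 + TV/(1+r)^3
    = 7.66706 + 8.56907 + 9.57719 + 197.92862 = 223.74193

223.74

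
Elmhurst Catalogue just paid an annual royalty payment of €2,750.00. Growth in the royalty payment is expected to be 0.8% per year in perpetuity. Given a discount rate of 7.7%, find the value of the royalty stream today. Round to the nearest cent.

D₁ = D₀ × (1 + g) = €2,750.00 × 1.008 = €2,772.0000
Growing perpetuity: P = D₁ / (r − g) = €2,772.0000 / (0.077 − 0.008) = €40,173.91

€40173.91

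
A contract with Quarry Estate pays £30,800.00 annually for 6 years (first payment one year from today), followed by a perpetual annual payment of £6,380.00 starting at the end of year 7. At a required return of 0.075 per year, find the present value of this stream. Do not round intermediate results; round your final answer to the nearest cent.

£199690.40

PV of 6-year annuity: £30,800.00 × [1 − (1+0.075)^−6] / 0.075 = 144570.46975
Perpetuity value at year 6: £6,380.00 / 0.075 = 85066.66667
PV of perpetuity: 85066.66667 / (1+0.075)^6 = 55119.92650
Total PV = 144570.46975 + 55119.92650 = 199690.39625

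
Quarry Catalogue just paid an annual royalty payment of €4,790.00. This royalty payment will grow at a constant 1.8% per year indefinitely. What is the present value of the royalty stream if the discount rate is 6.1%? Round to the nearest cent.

€113400.47

D₁ = D₀ × (1 + g) = €4,790.00 × 1.018 = €4,876.2200
Growing perpetuity: P = D₁ / (r − g) = €4,876.2200 / (0.061 − 0.018) = €113,400.47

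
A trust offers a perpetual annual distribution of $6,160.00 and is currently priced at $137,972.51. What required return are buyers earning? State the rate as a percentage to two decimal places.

P = C/r ⇒ r = C/P = $6,160.00/$137,972.51 = 0.044647

4.46%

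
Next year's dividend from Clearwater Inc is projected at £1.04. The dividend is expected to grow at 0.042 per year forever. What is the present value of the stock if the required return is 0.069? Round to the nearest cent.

Growing perpetuity: P = D₁ / (r − g) = £1.0400 / (0.069 − 0.042) = £38.52

£38.52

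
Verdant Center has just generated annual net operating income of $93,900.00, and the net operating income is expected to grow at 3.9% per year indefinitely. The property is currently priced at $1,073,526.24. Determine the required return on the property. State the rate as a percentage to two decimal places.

D₁ = $93,900.00 × 1.039 = $97,562.1000
P = D₁/(r − g) ⇒ r = D₁/P + g = $97,562.1000/$1,073,526.24 + 0.039 = 0.090880 + 0.039 = 0.129880

12.99%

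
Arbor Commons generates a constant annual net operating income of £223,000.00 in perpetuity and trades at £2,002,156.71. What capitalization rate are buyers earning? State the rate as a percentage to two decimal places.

11.14%

P = C/r ⇒ r = C/P = £223,000.00/£2,002,156.71 = 0.111380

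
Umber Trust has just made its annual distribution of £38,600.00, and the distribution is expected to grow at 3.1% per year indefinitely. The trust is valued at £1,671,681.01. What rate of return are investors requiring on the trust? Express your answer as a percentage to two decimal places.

D₁ = £38,600.00 × 1.031 = £39,796.6000
P = D₁/(r − g) ⇒ r = D₁/P + g = £39,796.6000/£1,671,681.01 + 0.031 = 0.023806 + 0.031 = 0.054806

5.48%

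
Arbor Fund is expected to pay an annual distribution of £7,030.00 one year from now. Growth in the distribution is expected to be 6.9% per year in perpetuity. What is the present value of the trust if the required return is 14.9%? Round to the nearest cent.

Growing perpetuity: P = D₁ / (r − g) = £7,030.0000 / (0.149 − 0.069) = £87,875.00

£87875.00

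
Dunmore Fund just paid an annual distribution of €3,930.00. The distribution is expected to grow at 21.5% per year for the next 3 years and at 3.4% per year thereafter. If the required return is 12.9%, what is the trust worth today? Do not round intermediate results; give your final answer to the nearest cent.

D_1 = 4774.95000
D_2 = 5801.56425
D_3 = 7048.90056
Terminal value at year 3: TV = D_3×(1+g_2)/(r−g_2) = 7288.56318/0.095 = 76721.71771
P_0 = D_1/(1+r)^1 + D_2/(1+r)^2 + D_3/(1+r)^3 + TV/(1+r)^3
    = 4229.36227 + 4551.52804 + 4898.23434 + 53313.41373 = 66992.53837

€66992.54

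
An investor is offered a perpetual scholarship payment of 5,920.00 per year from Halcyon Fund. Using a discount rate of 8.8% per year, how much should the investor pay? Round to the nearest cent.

Level perpetuity: PV = C / r = 5,920.00 / 0.088 = 67,272.73

67272.73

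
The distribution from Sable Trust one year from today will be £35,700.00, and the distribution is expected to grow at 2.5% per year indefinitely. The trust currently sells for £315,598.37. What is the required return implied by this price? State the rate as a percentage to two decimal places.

13.81%

P = D₁/(r − g) ⇒ r = D₁/P + g = £35,700.0000/£315,598.37 + 0.025 = 0.113118 + 0.025 = 0.138118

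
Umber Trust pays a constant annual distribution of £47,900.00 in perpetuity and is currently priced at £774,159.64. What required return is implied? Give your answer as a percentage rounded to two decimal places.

P = C/r ⇒ r = C/P = £47,900.00/£774,159.64 = 0.061874

6.19%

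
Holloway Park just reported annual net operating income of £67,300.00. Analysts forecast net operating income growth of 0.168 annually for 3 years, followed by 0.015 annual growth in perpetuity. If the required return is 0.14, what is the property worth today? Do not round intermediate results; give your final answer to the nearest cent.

£799721.05

D_1 = 78606.40000
D_2 = 91812.27520
D_3 = 107236.73743
Terminal value at year 3: TV = D_3×(1+g_2)/(r−g_2) = 108845.28850/0.125 = 870762.30796
P_0 = D_1/(1+r)^1 + D_2/(1+r)^2 + D_3/(1+r)^3 + TV/(1+r)^3
    = 68952.98246 + 70646.56448 + 72381.74326 + 587739.75526 = 799721.04545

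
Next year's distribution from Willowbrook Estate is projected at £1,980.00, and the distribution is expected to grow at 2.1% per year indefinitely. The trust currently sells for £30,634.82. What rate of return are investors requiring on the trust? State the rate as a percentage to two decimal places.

8.56%

P = D₁/(r − g) ⇒ r = D₁/P + g = £1,980.0000/£30,634.82 + 0.021 = 0.064632 + 0.021 = 0.085632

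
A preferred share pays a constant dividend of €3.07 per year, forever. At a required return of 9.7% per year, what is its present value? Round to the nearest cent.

€31.65

Level perpetuity: PV = C / r = €3.07 / 0.097 = €31.65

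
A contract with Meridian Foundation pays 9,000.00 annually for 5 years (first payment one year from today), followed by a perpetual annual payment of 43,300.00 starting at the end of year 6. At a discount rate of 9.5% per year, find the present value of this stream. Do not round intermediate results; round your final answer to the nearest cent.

PV of 5-year annuity: 9,000.00 × [1 − (1+0.095)^−5] / 0.095 = 34557.37908
Perpetuity value at year 5: 43,300.00 / 0.095 = 455789.47368
PV of perpetuity: 455789.47368 / (1+0.095)^5 = 289530.08323
Total PV = 34557.37908 + 289530.08323 = 324087.46231

324087.46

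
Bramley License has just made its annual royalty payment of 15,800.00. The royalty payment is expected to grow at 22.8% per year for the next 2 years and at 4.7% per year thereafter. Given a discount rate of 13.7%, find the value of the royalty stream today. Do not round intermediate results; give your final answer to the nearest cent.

D_1 = 19402.40000
D_2 = 23826.14720
Terminal value at year 2: TV = D_2×(1+g_2)/(r−g_2) = 24945.97612/0.09 = 277177.51243
P_0 = D_1/(1+r)^1 + D_2/(1+r)^2 + TV/(1+r)^2
    = 17064.55585 + 18430.32065 + 214406.06359 = 249900.94010

249900.94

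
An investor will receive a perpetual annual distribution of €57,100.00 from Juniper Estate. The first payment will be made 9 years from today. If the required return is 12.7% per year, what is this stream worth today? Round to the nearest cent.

Value at end of year 8: C / r = €57,100.00 / 0.127 = €449,606.2992
Discount to today: PV = €449,606.2992 / (1 + 0.127)^8 = €449,606.2992 / 2.602504 = €172,759.15

€172759.15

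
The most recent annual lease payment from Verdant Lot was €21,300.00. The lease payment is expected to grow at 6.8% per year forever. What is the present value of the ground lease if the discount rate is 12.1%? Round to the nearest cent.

D₁ = D₀ × (1 + g) = €21,300.00 × 1.068 = €22,748.4000
Growing perpetuity: P = D₁ / (r − g) = €22,748.4000 / (0.121 − 0.068) = €429,215.09

€429215.09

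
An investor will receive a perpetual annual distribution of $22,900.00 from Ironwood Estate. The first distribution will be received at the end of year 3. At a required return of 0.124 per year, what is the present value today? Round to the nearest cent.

Value at end of year 2: C / r = $22,900.00 / 0.124 = $184,677.4194
Discount to today: PV = $184,677.4194 / (1 + 0.124)^2 = $184,677.4194 / 1.263376 = $146,177.72

$146177.72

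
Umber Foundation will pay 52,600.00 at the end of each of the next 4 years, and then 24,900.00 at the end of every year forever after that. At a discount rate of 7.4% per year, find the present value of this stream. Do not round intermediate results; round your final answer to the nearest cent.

429471.17

PV of 4-year annuity: 52,600.00 × [1 − (1+0.074)^−4] / 0.074 = 176570.19912
Perpetuity value at year 4: 24,900.00 / 0.074 = 336486.48649
PV of perpetuity: 336486.48649 / (1+0.074)^4 = 252900.97398
Total PV = 176570.19912 + 252900.97398 = 429471.17309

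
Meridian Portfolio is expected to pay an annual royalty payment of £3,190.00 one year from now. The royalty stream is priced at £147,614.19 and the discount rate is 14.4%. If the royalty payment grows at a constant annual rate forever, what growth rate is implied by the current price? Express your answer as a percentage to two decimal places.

P = D₁/(r−g) ⇒ g = r − D₁/P = 0.144 − £3,190.00/£147,614.19 = 0.122390

12.24%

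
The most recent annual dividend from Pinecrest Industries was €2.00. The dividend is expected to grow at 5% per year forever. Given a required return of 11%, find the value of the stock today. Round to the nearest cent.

€35.00

D₁ = D₀ × (1 + g) = €2.00 × 1.05 = €2.1000
Growing perpetuity: P = D₁ / (r − g) = €2.1000 / (0.11 − 0.05) = €35.00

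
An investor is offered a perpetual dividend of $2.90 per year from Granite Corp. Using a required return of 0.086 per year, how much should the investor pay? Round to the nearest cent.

$33.72

Level perpetuity: PV = C / r = $2.90 / 0.086 = $33.72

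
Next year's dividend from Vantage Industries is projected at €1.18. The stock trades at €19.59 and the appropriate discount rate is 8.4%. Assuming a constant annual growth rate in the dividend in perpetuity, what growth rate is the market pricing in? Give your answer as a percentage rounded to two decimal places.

2.38%

P = D₁/(r−g) ⇒ g = r − D₁/P = 0.084 − €1.18/€19.59 = 0.023765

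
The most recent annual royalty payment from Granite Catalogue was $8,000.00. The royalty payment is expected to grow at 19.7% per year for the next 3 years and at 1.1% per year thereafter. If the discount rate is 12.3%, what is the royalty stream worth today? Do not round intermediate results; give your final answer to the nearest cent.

D_1 = 9576.00000
D_2 = 11462.47200
D_3 = 13720.57898
Terminal value at year 3: TV = D_3×(1+g_2)/(r−g_2) = 13871.50535/0.112 = 123852.72636
P_0 = D_1/(1+r)^1 + D_2/(1+r)^2 + D_3/(1+r)^3 + TV/(1+r)^3
    = 8527.15939 + 9089.05592 + 9687.97857 + 87451.30655 = 114755.50043

$114755.50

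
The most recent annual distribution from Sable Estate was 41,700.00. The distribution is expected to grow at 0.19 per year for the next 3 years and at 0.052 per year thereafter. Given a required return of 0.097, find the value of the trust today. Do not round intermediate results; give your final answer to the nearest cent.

1391936.14

D_1 = 49623.00000
D_2 = 59051.37000
D_3 = 70271.13030
Terminal value at year 3: TV = D_3×(1+g_2)/(r−g_2) = 73925.22908/0.045 = 1642782.86835
P_0 = D_1/(1+r)^1 + D_2/(1+r)^2 + D_3/(1+r)^3 + TV/(1+r)^3
    = 45235.18687 + 49070.07510 + 53230.07235 + 1244400.80239 = 1391936.13670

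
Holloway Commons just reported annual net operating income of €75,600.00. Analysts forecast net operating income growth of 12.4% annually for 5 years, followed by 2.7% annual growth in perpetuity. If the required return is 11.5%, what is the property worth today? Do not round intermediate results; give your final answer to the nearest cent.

D_1 = 84974.40000
D_2 = 95511.22560
D_3 = 107354.61757
D_4 = 120666.59015
D_5 = 135629.24733
Terminal value at year 5: TV = D_5×(1+g_2)/(r−g_2) = 139291.23701/0.088 = 1582854.96603
P_0 = D_1/(1+r)^1 + D_2/(1+r)^2 + D_3/(1+r)^3 + D_4/(1+r)^4 + D_5/(1+r)^5 + TV/(1+r)^5
    = 76210.22422 + 76825.37401 + 77445.48913 + 78070.60967 + 78700.77603 + 918473.82935 = 1305726.30241

€1305726.30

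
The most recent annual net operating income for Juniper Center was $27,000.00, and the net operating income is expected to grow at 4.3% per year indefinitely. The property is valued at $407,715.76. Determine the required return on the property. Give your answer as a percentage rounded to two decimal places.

11.21%

D₁ = $27,000.00 × 1.043 = $28,161.0000
P = D₁/(r − g) ⇒ r = D₁/P + g = $28,161.0000/$407,715.76 + 0.043 = 0.069070 + 0.043 = 0.112070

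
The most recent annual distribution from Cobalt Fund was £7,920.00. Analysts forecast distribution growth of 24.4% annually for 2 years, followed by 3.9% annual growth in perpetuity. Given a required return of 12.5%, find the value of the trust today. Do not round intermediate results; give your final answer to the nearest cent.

D_1 = 9852.48000
D_2 = 12256.48512
Terminal value at year 2: TV = D_2×(1+g_2)/(r−g_2) = 12734.48804/0.086 = 148075.44232
P_0 = D_1/(1+r)^1 + D_2/(1+r)^2 + TV/(1+r)^2
    = 8757.76000 + 9684.13639 + 116997.88035 = 135439.77674

£135439.78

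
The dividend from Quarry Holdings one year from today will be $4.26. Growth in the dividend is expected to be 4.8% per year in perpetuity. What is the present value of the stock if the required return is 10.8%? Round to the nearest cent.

Growing perpetuity: P = D₁ / (r − g) = $4.2600 / (0.108 − 0.048) = $71.00

$71.00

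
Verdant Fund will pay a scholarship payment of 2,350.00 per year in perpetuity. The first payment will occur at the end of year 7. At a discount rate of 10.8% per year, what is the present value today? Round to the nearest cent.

11759.95

Value at end of year 6: C / r = 2,350.00 / 0.108 = 21,759.2593
Discount to today: PV = 21,759.2593 / (1 + 0.108)^6 = 21,759.2593 / 1.850285 = 11,759.95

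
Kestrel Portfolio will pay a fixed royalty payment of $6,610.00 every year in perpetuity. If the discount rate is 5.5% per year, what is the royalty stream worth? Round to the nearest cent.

Level perpetuity: PV = C / r = $6,610.00 / 0.055 = $120,181.82

$120181.82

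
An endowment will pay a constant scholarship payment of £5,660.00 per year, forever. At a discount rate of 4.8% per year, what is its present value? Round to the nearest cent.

Level perpetuity: PV = C / r = £5,660.00 / 0.048 = £117,916.67

£117916.67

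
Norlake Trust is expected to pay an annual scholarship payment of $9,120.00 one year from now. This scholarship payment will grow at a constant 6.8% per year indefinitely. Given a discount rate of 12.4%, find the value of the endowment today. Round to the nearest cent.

Growing perpetuity: P = D₁ / (r − g) = $9,120.0000 / (0.124 − 0.068) = $162,857.14

$162857.14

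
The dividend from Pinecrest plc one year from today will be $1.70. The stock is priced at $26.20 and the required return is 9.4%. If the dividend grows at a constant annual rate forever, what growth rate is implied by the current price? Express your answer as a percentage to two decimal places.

P = D₁/(r−g) ⇒ g = r − D₁/P = 0.094 − $1.70/$26.20 = 0.029115

2.91%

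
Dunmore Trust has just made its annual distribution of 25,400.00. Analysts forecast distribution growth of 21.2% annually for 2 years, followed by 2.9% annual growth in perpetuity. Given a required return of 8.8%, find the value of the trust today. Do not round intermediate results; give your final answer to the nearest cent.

609538.27

D_1 = 30784.80000
D_2 = 37311.17760
Terminal value at year 2: TV = D_2×(1+g_2)/(r−g_2) = 38393.20175/0.059 = 650732.23306
P_0 = D_1/(1+r)^1 + D_2/(1+r)^2 + TV/(1+r)^2
    = 28294.85294 + 31519.63397 + 549723.78577 = 609538.27268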